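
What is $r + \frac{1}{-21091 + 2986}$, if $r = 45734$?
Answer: $\frac{828014069}{18105} \approx 45734.0$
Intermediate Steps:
$r + \frac{1}{-21091 + 2986} = 45734 + \frac{1}{-21091 + 2986} = 45734 + \frac{1}{-18105} = 45734 - \frac{1}{18105} = \frac{828014069}{18105}$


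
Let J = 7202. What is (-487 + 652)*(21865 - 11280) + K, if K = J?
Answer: 1753727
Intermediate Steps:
K = 7202
(-487 + 652)*(21865 - 11280) + K = (-487 + 652)*(21865 - 11280) + 7202 = 165*10585 + 7202 = 1746525 + 7202 = 1753727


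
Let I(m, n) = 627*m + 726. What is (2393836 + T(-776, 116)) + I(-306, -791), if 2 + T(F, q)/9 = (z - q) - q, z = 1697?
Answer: 2215867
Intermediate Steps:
I(m, n) = 726 + 627*m
T(F, q) = 15255 - 18*q (T(F, q) = -18 + 9*((1697 - q) - q) = -18 + 9*(1697 - 2*q) = -18 + (15273 - 18*q) = 15255 - 18*q)
(2393836 + T(-776, 116)) + I(-306, -791) = (2393836 + (15255 - 18*116)) + (726 + 627*(-306)) = (2393836 + (15255 - 2088)) + (726 - 191862) = (2393836 + 13167) - 191136 = 2407003 - 191136 = 2215867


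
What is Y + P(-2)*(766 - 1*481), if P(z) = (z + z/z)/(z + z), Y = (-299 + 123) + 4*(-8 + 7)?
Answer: -435/4 ≈ -108.75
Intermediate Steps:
Y = -180 (Y = -176 + 4*(-1) = -176 - 4 = -180)
P(z) = (1 + z)/(2*z) (P(z) = (z + 1)/((2*z)) = (1 + z)*(1/(2*z)) = (1 + z)/(2*z))
Y + P(-2)*(766 - 1*481) = -180 + ((1/2)*(1 - 2)/(-2))*(766 - 1*481) = -180 + ((1/2)*(-1/2)*(-1))*(766 - 481) = -180 + (1/4)*285 = -180 + 285/4 = -435/4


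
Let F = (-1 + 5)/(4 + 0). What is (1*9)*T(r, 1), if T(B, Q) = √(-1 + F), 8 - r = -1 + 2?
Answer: 0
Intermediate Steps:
r = 7 (r = 8 - (-1 + 2) = 8 - 1*1 = 8 - 1 = 7)
F = 1 (F = 4/4 = 4*(¼) = 1)
T(B, Q) = 0 (T(B, Q) = √(-1 + 1) = √0 = 0)
(1*9)*T(r, 1) = (1*9)*0 = 9*0 = 0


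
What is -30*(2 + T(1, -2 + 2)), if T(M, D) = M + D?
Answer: -90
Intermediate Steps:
T(M, D) = D + M
-30*(2 + T(1, -2 + 2)) = -30*(2 + ((-2 + 2) + 1)) = -30*(2 + (0 + 1)) = -30*(2 + 1) = -30*3 = -90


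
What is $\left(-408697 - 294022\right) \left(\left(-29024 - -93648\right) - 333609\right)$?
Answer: $189020870215$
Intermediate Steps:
$\left(-408697 - 294022\right) \left(\left(-29024 - -93648\right) - 333609\right) = - 702719 \left(\left(-29024 + 93648\right) - 333609\right) = - 702719 \left(64624 - 333609\right) = \left(-702719\right) \left(-268985\right) = 189020870215$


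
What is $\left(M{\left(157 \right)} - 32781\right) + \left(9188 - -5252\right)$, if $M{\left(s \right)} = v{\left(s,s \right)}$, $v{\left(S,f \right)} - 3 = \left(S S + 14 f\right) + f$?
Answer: $8666$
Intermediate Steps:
$v{\left(S,f \right)} = 3 + S^{2} + 15 f$ ($v{\left(S,f \right)} = 3 + \left(\left(S S + 14 f\right) + f\right) = 3 + \left(\left(S^{2} + 14 f\right) + f\right) = 3 + \left(S^{2} + 15 f\right) = 3 + S^{2} + 15 f$)
$M{\left(s \right)} = 3 + s^{2} + 15 s$
$\left(M{\left(157 \right)} - 32781\right) + \left(9188 - -5252\right) = \left(\left(3 + 157^{2} + 15 \cdot 157\right) - 32781\right) + \left(9188 - -5252\right) = \left(\left(3 + 24649 + 2355\right) - 32781\right) + \left(9188 + 5252\right) = \left(27007 - 32781\right) + 14440 = -5774 + 14440 = 8666$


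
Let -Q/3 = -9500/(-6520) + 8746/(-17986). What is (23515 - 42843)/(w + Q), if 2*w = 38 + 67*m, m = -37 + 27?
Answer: 56664245504/934961119 ≈ 60.606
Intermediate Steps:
m = -10
w = -316 (w = (38 + 67*(-10))/2 = (38 - 670)/2 = (½)*(-632) = -316)
Q = -8538231/2931718 (Q = -3*(-9500/(-6520) + 8746/(-17986)) = -3*(-9500*(-1/6520) + 8746*(-1/17986)) = -3*(475/326 - 4373/8993) = -3*2846077/2931718 = -8538231/2931718 ≈ -2.9124)
(23515 - 42843)/(w + Q) = (23515 - 42843)/(-316 - 8538231/2931718) = -19328/(-934961119/2931718) = -19328*(-2931718/934961119) = 56664245504/934961119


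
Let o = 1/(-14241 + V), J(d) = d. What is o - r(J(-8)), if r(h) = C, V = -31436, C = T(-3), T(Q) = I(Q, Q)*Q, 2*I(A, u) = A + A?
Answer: -411094/45677 ≈ -9.0000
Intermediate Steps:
I(A, u) = A (I(A, u) = (A + A)/2 = (2*A)/2 = A)
T(Q) = Q**2 (T(Q) = Q*Q = Q**2)
C = 9 (C = (-3)**2 = 9)
r(h) = 9
o = -1/45677 (o = 1/(-14241 - 31436) = 1/(-45677) = -1/45677 ≈ -2.1893e-5)
o - r(J(-8)) = -1/45677 - 1*9 = -1/45677 - 9 = -411094/45677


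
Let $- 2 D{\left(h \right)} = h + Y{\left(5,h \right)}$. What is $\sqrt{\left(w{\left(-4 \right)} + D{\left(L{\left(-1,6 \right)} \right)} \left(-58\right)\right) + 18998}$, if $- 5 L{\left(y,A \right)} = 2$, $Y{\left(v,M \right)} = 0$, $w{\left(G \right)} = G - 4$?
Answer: $\frac{2 \sqrt{118615}}{5} \approx 137.76$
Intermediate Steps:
$w{\left(G \right)} = -4 + G$ ($w{\left(G \right)} = G - 4 = -4 + G$)
$L{\left(y,A \right)} = - \frac{2}{5}$ ($L{\left(y,A \right)} = \left(- \frac{1}{5}\right) 2 = - \frac{2}{5}$)
$D{\left(h \right)} = - \frac{h}{2}$ ($D{\left(h \right)} = - \frac{h + 0}{2} = - \frac{h}{2}$)
$\sqrt{\left(w{\left(-4 \right)} + D{\left(L{\left(-1,6 \right)} \right)} \left(-58\right)\right) + 18998} = \sqrt{\left(\left(-4 - 4\right) + \left(- \frac{1}{2}\right) \left(- \frac{2}{5}\right) \left(-58\right)\right) + 18998} = \sqrt{\left(-8 + \frac{1}{5} \left(-58\right)\right) + 18998} = \sqrt{\left(-8 - \frac{58}{5}\right) + 18998} = \sqrt{- \frac{98}{5} + 18998} = \sqrt{\frac{94892}{5}} = \frac{2 \sqrt{118615}}{5}$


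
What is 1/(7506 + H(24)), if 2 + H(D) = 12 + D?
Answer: 1/7540 ≈ 0.00013263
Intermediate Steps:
H(D) = 10 + D (H(D) = -2 + (12 + D) = 10 + D)
1/(7506 + H(24)) = 1/(7506 + (10 + 24)) = 1/(7506 + 34) = 1/7540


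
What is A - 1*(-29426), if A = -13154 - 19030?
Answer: -2758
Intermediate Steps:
A = -32184
A - 1*(-29426) = -32184 - 1*(-29426) = -32184 + 29426 = -2758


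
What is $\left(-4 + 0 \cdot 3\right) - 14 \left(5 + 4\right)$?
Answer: $-130$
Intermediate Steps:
$\left(-4 + 0 \cdot 3\right) - 14 \left(5 + 4\right) = \left(-4 + 0\right) - 126 = -4 - 126 = -130$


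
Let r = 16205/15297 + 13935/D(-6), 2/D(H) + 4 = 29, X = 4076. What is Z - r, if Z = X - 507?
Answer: -5219934799/30594 ≈ -1.7062e+5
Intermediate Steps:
D(H) = 2/25 (D(H) = 2/(-4 + 29) = 2/25)
r = 5329124785/30594 (r = 16205/15297 + 13935/(2/25) = 16205*(1/15297) + 13935*(25/2) = 16205/15297 + 348375/2 = 5329124785/30594 ≈ 1.7419e+5)
Z = 3569 (Z = 4076 - 507 = 3569)
Z - r = 3569 - 1*5329124785/30594 = 3569 - 5329124785/30594 = -5219934799/30594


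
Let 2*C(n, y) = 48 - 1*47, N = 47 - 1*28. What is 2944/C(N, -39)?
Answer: 5888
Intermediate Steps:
N = 19 (N = 47 - 28 = 19)
C(n, y) = ½ (C(n, y) = (48 - 1*47)/2 = (48 - 47)/2 = (½)*1 = ½)
2944/C(N, -39) = 2944/(½) = 2944*2 = 5888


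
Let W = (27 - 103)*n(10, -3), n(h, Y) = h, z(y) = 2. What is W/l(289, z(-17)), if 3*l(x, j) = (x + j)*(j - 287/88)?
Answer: 66880/10767 ≈ 6.2116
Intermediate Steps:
W = -760 (W = (27 - 103)*10 = -76*10 = -760)
l(x, j) = (-287/88 + j)*(j + x)/3 (l(x, j) = ((x + j)*(j - 287/88))/3 = ((j + x)*(j - 287*1/88))/3 = ((j + x)*(j - 287/88))/3 = ((j + x)*(-287/88 + j))/3 = ((-287/88 + j)*(j + x))/3 = (-287/88 + j)*(j + x)/3)
W/l(289, z(-17)) = -760/(-287/264*2 - 287/264*289 + (1/3)*2**2 + (1/3)*2*289) = -760/(-287/132 - 82943/264 + (1/3)*4 + 578/3) = -760/(-287/132 - 82943/264 + 4/3 + 578/3) = -760/(-10767/88) = -760*(-88/10767) = 66880/10767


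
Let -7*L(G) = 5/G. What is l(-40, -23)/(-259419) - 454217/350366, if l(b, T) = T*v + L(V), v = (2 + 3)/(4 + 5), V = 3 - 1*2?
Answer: -7076407001/5458694598 ≈ -1.2964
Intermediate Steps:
V = 1 (V = 3 - 2 = 1)
v = 5/9 ≈ 0.55556
L(G) = -5/(7*G)
l(b, T) = -5/7 + 5*T/9 (l(b, T) = T*(5/9) - 5/7/1 = 5*T/9 - 5/7*1 = 5*T/9 - 5/7 = -5/7 + 5*T/9)
l(-40, -23)/(-259419) - 454217/350366 = (-5/7 + (5/9)*(-23))/(-259419) - 454217/350366 = (-5/7 - 115/9)*(-1/259419) - 454217*1/350366 = -850/63*(-1/259419) - 433/334 = 850/16343397 - 433/334 = -7076407001/5458694598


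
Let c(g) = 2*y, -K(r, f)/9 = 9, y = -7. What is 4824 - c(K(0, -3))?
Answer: 4838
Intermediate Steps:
K(r, f) = -81 (K(r, f) = -9*9 = -81)
c(g) = -14 (c(g) = 2*(-7) = -14)
4824 - c(K(0, -3)) = 4824 - 1*(-14) = 4824 + 14 = 4838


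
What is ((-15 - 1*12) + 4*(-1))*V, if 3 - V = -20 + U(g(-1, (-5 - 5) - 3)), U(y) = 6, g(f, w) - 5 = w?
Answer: -527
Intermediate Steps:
g(f, w) = 5 + w
V = 17 (V = 3 - (-20 + 6) = 3 - 1*(-14) = 3 + 14 = 17)
((-15 - 1*12) + 4*(-1))*V = ((-15 - 1*12) + 4*(-1))*17 = ((-15 - 12) - 4)*17 = (-27 - 4)*17 = -31*17 = -527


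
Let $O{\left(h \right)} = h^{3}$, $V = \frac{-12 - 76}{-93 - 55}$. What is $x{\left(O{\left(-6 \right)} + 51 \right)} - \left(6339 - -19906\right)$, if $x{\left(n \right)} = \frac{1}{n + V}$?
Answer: $- \frac{159648372}{6083} \approx -26245.0$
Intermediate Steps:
$V = \frac{22}{37}$ ($V = - \frac{88}{-148} = \left(-88\right) \left(- \frac{1}{148}\right) = \frac{22}{37} \approx 0.59459$)
$x{\left(n \right)} = \frac{1}{\frac{22}{37} + n}$ ($x{\left(n \right)} = \frac{1}{n + \frac{22}{37}} = \frac{1}{\frac{22}{37} + n}$)
$x{\left(O{\left(-6 \right)} + 51 \right)} - \left(6339 - -19906\right) = \frac{37}{22 + 37 \left(\left(-6\right)^{3} + 51\right)} - \left(6339 - -19906\right) = \frac{37}{22 + 37 \left(-216 + 51\right)} - \left(6339 + 19906\right) = \frac{37}{22 + 37 \left(-165\right)} - 26245 = \frac{37}{22 - 6105} - 26245 = \frac{37}{-6083} - 26245 = 37 \left(- \frac{1}{6083}\right) - 26245 = - \frac{37}{6083} - 26245 = - \frac{159648372}{6083}$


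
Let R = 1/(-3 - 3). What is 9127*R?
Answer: -9127/6 ≈ -1521.2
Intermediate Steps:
R = -⅙ (R = 1/(-6) = -⅙ ≈ -0.16667)
9127*R = 9127*(-⅙) = -9127/6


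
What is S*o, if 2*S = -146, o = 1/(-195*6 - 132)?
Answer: 73/1302 ≈ 0.056068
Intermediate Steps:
o = -1/1302 (o = 1/(-1170 - 132) = 1/(-1302) = -1/1302 ≈ -0.00076805)
S = -73 (S = (1/2)*(-146) = -73)
S*o = -73*(-1/1302) = 73/1302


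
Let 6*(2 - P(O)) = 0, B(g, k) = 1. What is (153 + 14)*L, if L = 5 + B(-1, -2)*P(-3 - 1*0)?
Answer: 1169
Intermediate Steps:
P(O) = 2 (P(O) = 2 - 1/6*0 = 2 + 0 = 2)
L = 7 (L = 5 + 1*2 = 5 + 2 = 7)
(153 + 14)*L = (153 + 14)*7 = 167*7 = 1169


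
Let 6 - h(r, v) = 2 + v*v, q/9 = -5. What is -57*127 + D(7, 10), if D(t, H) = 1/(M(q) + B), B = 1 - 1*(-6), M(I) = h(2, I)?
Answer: -14579347/2014 ≈ -7239.0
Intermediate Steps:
q = -45 (q = 9*(-5) = -45)
h(r, v) = 4 - v**2 (h(r, v) = 6 - (2 + v*v) = 6 - (2 + v**2) = 6 + (-2 - v**2) = 4 - v**2)
M(I) = 4 - I**2
B = 7 (B = 1 + 6 = 7)
D(t, H) = -1/2014 (D(t, H) = 1/((4 - 1*(-45)**2) + 7) = 1/((4 - 1*2025) + 7) = 1/((4 - 2025) + 7) = 1/(-2021 + 7) = 1/(-2014) = -1/2014)
-57*127 + D(7, 10) = -57*127 - 1/2014 = -7239 - 1/2014 = -14579347/2014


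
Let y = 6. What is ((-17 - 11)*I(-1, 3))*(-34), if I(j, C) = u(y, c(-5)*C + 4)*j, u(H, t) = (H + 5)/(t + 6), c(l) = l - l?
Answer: -5236/5 ≈ -1047.2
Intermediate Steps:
c(l) = 0
u(H, t) = (5 + H)/(6 + t)
I(j, C) = 11*j/10 (I(j, C) = ((5 + 6)/(6 + (0*C + 4)))*j = (11/(6 + (0 + 4)))*j = (11/(6 + 4))*j = (11/10)*j = ((⅒)*11)*j = 11*j/10)
((-17 - 11)*I(-1, 3))*(-34) = ((-17 - 11)*((11/10)*(-1)))*(-34) = -28*(-11/10)*(-34) = (154/5)*(-34) = -5236/5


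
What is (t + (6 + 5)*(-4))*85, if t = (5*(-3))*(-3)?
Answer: 85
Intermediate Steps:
t = 45 (t = -15*(-3) = 45)
(t + (6 + 5)*(-4))*85 = (45 + (6 + 5)*(-4))*85 = (45 + 11*(-4))*85 = (45 - 44)*85 = 1*85 = 85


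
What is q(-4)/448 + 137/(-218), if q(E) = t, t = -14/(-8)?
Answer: -17427/27904 ≈ -0.62453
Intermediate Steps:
t = 7/4 (t = -14*(-⅛) = 7/4 ≈ 1.7500)
q(E) = 7/4
q(-4)/448 + 137/(-218) = (7/4)/448 + 137/(-218) = (7/4)*(1/448) + 137*(-1/218) = 1/256 - 137/218 = -17427/27904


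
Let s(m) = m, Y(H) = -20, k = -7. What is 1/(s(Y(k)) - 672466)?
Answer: -1/672486 ≈ -1.4870e-6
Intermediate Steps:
1/(s(Y(k)) - 672466) = 1/(-20 - 672466) = 1/(-672486) = -1/672486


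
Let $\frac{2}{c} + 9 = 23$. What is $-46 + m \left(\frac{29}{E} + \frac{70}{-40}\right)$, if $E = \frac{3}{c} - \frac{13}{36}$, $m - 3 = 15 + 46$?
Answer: $- \frac{50578}{743} \approx -68.073$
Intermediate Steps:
$c = \frac{1}{7}$ ($c = \frac{2}{-9 + 23} = \frac{2}{14} = 2 \cdot \frac{1}{14} = \frac{1}{7} \approx 0.14286$)
$m = 64$ ($m = 3 + \left(15 + 46\right) = 3 + 61 = 64$)
$E = \frac{743}{36}$ ($E = 3 \frac{1}{\frac{1}{7}} - \frac{13}{36} = 3 \cdot 7 - \frac{13}{36} = 21 - \frac{13}{36} = \frac{743}{36} \approx 20.639$)
$-46 + m \left(\frac{29}{E} + \frac{70}{-40}\right) = -46 + 64 \left(\frac{29}{\frac{743}{36}} + \frac{70}{-40}\right) = -46 + 64 \left(29 \cdot \frac{36}{743} + 70 \left(- \frac{1}{40}\right)\right) = -46 + 64 \left(\frac{1044}{743} - \frac{7}{4}\right) = -46 + 64 \left(- \frac{1025}{2972}\right) = -46 - \frac{16400}{743} = - \frac{50578}{743}$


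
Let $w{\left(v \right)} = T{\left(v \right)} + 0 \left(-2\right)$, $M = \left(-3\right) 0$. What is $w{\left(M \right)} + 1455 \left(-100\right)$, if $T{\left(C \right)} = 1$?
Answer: $-145499$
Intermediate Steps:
$M = 0$
$w{\left(v \right)} = 1$ ($w{\left(v \right)} = 1 + 0 \left(-2\right) = 1 + 0 = 1$)
$w{\left(M \right)} + 1455 \left(-100\right) = 1 + 1455 \left(-100\right) = 1 - 145500 = -145499$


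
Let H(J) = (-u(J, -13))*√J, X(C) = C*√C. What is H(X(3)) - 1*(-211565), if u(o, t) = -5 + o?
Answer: 211565 + 3^(¾)*(5 - 3*√3) ≈ 2.1156e+5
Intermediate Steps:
X(C) = C^(3/2)
H(J) = √J*(5 - J) (H(J) = (-(-5 + J))*√J = (5 - J)*√J = √J*(5 - J))
H(X(3)) - 1*(-211565) = √(3^(3/2))*(5 - 3^(3/2)) - 1*(-211565) = √(3*√3)*(5 - 3*√3) + 211565 = 3^(¾)*(5 - 3*√3) + 211565 = 211565 + 3^(¾)*(5 - 3*√3)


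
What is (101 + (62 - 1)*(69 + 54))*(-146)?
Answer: -1110184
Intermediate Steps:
(101 + (62 - 1)*(69 + 54))*(-146) = (101 + 61*123)*(-146) = (101 + 7503)*(-146) = 7604*(-146) = -1110184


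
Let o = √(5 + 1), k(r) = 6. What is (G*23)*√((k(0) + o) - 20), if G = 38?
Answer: 874*√(-14 + √6) ≈ 2970.4*I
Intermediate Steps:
o = √6 ≈ 2.4495
(G*23)*√((k(0) + o) - 20) = (38*23)*√((6 + √6) - 20) = 874*√(-14 + √6)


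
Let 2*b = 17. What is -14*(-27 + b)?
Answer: 259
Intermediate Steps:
b = 17/2 (b = (½)*17 = 17/2 ≈ 8.5000)
-14*(-27 + b) = -14*(-27 + 17/2) = -14*(-37/2) = 259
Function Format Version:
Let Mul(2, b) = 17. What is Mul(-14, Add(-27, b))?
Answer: 259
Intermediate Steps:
b = Rational(17, 2) (b = Mul(Rational(1, 2), 17) = Rational(17, 2) ≈ 8.5000)
Mul(-14, Add(-27, b)) = Mul(-14, Add(-27, Rational(17, 2))) = Mul(-14, Rational(-37, 2)) = 259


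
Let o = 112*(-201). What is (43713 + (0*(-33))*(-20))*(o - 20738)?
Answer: -1890587250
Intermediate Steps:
o = -22512
(43713 + (0*(-33))*(-20))*(o - 20738) = (43713 + (0*(-33))*(-20))*(-22512 - 20738) = (43713 + 0*(-20))*(-43250) = (43713 + 0)*(-43250) = 43713*(-43250) = -1890587250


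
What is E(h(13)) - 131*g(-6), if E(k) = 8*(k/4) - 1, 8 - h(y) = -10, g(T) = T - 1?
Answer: 952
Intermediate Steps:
g(T) = -1 + T
h(y) = 18 (h(y) = 8 - 1*(-10) = 8 + 10 = 18)
E(k) = -1 + 2*k (E(k) = 8*(k*(¼)) - 1 = 8*(k/4) - 1 = 2*k - 1 = -1 + 2*k)
E(h(13)) - 131*g(-6) = (-1 + 2*18) - 131*(-1 - 6) = (-1 + 36) - 131*(-7) = 35 - 1*(-917) = 35 + 917 = 952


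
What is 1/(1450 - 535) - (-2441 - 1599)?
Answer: 3696601/915 ≈ 4040.0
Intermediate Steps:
1/(1450 - 535) - (-2441 - 1599) = 1/915 - 1*(-4040) = 1/915 + 4040 = 3696601/915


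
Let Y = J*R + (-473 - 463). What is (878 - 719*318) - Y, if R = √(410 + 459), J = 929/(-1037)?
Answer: -226828 + 929*√869/1037 ≈ -2.2680e+5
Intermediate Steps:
J = -929/1037 (J = 929*(-1/1037) = -929/1037 ≈ -0.89585)
R = √869 ≈ 29.479
Y = -936 - 929*√869/1037 (Y = -929*√869/1037 + (-473 - 463) = -929*√869/1037 - 936 = -936 - 929*√869/1037 ≈ -962.41)
(878 - 719*318) - Y = (878 - 719*318) - (-936 - 929*√869/1037) = (878 - 228642) + (936 + 929*√869/1037) = -227764 + (936 + 929*√869/1037) = -226828 + 929*√869/1037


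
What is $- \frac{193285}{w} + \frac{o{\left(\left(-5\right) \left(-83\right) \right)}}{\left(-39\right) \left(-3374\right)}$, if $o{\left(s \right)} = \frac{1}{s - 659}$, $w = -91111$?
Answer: $\frac{6205798311329}{2925299419224} \approx 2.1214$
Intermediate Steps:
$o{\left(s \right)} = \frac{1}{-659 + s}$
$- \frac{193285}{w} + \frac{o{\left(\left(-5\right) \left(-83\right) \right)}}{\left(-39\right) \left(-3374\right)} = - \frac{193285}{-91111} + \frac{1}{\left(-659 - -415\right) \left(\left(-39\right) \left(-3374\right)\right)} = \left(-193285\right) \left(- \frac{1}{91111}\right) + \frac{1}{\left(-659 + 415\right) 131586} = \frac{193285}{91111} + \frac{1}{-244} \cdot \frac{1}{131586} = \frac{193285}{91111} - \frac{1}{32106984} = \frac{6205798311329}{2925299419224}$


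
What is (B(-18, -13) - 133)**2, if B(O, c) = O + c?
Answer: 26896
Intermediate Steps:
(B(-18, -13) - 133)**2 = ((-18 - 13) - 133)**2 = (-31 - 133)**2 = (-164)**2 = 26896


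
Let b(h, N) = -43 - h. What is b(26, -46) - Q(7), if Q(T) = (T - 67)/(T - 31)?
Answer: -143/2 ≈ -71.500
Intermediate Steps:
Q(T) = (-67 + T)/(-31 + T)
b(26, -46) - Q(7) = (-43 - 1*26) - (-67 + 7)/(-31 + 7) = (-43 - 26) - (-60)/(-24) = -69 - (-1)*(-60)/24 = -69 - 1*5/2 = -69 - 5/2 = -143/2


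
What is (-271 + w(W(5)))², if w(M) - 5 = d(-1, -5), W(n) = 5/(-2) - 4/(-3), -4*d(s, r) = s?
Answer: 1129969/16 ≈ 70623.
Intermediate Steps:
d(s, r) = -s/4
W(n) = -7/6 (W(n) = 5*(-½) - 4*(-⅓) = -5/2 + 4/3 = -7/6)
w(M) = 21/4 (w(M) = 5 - ¼*(-1) = 5 + ¼ = 21/4)
(-271 + w(W(5)))² = (-271 + 21/4)² = (-1063/4)² = 1129969/16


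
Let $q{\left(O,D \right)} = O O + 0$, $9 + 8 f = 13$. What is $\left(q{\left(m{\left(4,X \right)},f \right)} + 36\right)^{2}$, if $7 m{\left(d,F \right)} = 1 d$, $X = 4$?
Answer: $\frac{3168400}{2401} \approx 1319.6$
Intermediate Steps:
$m{\left(d,F \right)} = \frac{d}{7}$ ($m{\left(d,F \right)} = \frac{1 d}{7} = \frac{d}{7}$)
$f = \frac{1}{2}$ ($f = - \frac{9}{8} + \frac{1}{8} \cdot 13 = - \frac{9}{8} + \frac{13}{8} = \frac{1}{2} \approx 0.5$)
$q{\left(O,D \right)} = O^{2}$ ($q{\left(O,D \right)} = O^{2} + 0 = O^{2}$)
$\left(q{\left(m{\left(4,X \right)},f \right)} + 36\right)^{2} = \left(\left(\frac{1}{7} \cdot 4\right)^{2} + 36\right)^{2} = \left(\left(\frac{4}{7}\right)^{2} + 36\right)^{2} = \left(\frac{16}{49} + 36\right)^{2} = \left(\frac{1780}{49}\right)^{2} = \frac{3168400}{2401}$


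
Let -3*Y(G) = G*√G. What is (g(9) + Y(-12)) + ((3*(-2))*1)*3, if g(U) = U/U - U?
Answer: -26 + 8*I*√3 ≈ -26.0 + 13.856*I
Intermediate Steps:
Y(G) = -G^(3/2)/3 (Y(G) = -G*√G/3 = -G^(3/2)/3)
g(U) = 1 - U
(g(9) + Y(-12)) + ((3*(-2))*1)*3 = ((1 - 1*9) - (-8)*I*√3) + ((3*(-2))*1)*3 = ((1 - 9) - (-8)*I*√3) - 6*1*3 = (-8 + 8*I*√3) - 6*3 = (-8 + 8*I*√3) - 18 = -26 + 8*I*√3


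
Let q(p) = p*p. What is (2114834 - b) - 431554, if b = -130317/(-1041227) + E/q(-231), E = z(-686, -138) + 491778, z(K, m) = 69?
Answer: 2834062307590438/1683664059 ≈ 1.6833e+6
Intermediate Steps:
q(p) = p**2
E = 491847 (E = 69 + 491778 = 491847)
b = 15729643082/1683664059 (b = -130317/(-1041227) + 491847/((-231)**2) = -130317*(-1/1041227) + 491847/53361 = 11847/94657 + 491847*(1/53361) = 11847/94657 + 163949/17787 = 15729643082/1683664059 ≈ 9.3425)
(2114834 - b) - 431554 = (2114834 - 1*15729643082/1683664059) - 431554 = (2114834 - 15729643082/1683664059) - 431554 = 3560654266908124/1683664059 - 431554 = 2834062307590438/1683664059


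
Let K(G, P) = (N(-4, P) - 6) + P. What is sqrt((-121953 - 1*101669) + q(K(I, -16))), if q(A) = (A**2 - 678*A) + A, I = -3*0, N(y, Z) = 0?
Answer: 2*I*sqrt(52061) ≈ 456.34*I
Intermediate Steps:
I = 0
K(G, P) = -6 + P (K(G, P) = (0 - 6) + P = -6 + P)
q(A) = A**2 - 677*A
sqrt((-121953 - 1*101669) + q(K(I, -16))) = sqrt((-121953 - 1*101669) + (-6 - 16)*(-677 + (-6 - 16))) = sqrt((-121953 - 101669) - 22*(-677 - 22)) = sqrt(-223622 - 22*(-699)) = sqrt(-223622 + 15378) = sqrt(-208244) = 2*I*sqrt(52061)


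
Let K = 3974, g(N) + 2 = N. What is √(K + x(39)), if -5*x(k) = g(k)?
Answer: √99165/5 ≈ 62.981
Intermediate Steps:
g(N) = -2 + N
x(k) = ⅖ - k/5 (x(k) = -(-2 + k)/5 = ⅖ - k/5)
√(K + x(39)) = √(3974 + (⅖ - ⅕*39)) = √(3974 + (⅖ - 39/5)) = √(3974 - 37/5) = √(19833/5) = √99165/5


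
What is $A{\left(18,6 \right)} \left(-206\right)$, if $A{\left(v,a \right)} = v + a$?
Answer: $-4944$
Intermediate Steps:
$A{\left(v,a \right)} = a + v$
$A{\left(18,6 \right)} \left(-206\right) = \left(6 + 18\right) \left(-206\right) = 24 \left(-206\right) = -4944$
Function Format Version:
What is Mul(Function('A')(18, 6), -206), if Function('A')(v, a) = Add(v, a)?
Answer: -4944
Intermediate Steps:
Function('A')(v, a) = Add(a, v)
Mul(Function('A')(18, 6), -206) = Mul(Add(6, 18), -206) = Mul(24, -206) = -4944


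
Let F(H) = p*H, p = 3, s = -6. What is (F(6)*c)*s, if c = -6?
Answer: 648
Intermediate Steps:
F(H) = 3*H
(F(6)*c)*s = ((3*6)*(-6))*(-6) = (18*(-6))*(-6) = -108*(-6) = 648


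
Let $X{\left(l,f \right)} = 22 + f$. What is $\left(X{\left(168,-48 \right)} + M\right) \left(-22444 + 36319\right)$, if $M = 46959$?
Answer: $651195375$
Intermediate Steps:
$\left(X{\left(168,-48 \right)} + M\right) \left(-22444 + 36319\right) = \left(\left(22 - 48\right) + 46959\right) \left(-22444 + 36319\right) = \left(-26 + 46959\right) 13875 = 46933 \cdot 13875 = 651195375$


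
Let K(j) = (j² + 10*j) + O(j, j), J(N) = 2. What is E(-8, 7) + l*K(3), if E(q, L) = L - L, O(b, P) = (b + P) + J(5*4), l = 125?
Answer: 5875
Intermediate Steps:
O(b, P) = 2 + P + b (O(b, P) = (b + P) + 2 = (P + b) + 2 = 2 + P + b)
K(j) = 2 + j² + 12*j (K(j) = (j² + 10*j) + (2 + j + j) = (j² + 10*j) + (2 + 2*j) = 2 + j² + 12*j)
E(q, L) = 0
E(-8, 7) + l*K(3) = 0 + 125*(2 + 3² + 12*3) = 0 + 125*(2 + 9 + 36) = 0 + 125*47 = 0 + 5875 = 5875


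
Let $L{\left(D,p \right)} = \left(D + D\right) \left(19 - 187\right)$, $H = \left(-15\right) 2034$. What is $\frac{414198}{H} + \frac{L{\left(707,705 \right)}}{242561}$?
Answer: $- \frac{5984221811}{411140895} \approx -14.555$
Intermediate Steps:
$H = -30510$
$L{\left(D,p \right)} = - 336 D$ ($L{\left(D,p \right)} = 2 D \left(-168\right) = - 336 D$)
$\frac{414198}{H} + \frac{L{\left(707,705 \right)}}{242561} = \frac{414198}{-30510} + \frac{\left(-336\right) 707}{242561} = 414198 \left(- \frac{1}{30510}\right) - \frac{237552}{242561} = - \frac{23011}{1695} - \frac{237552}{242561} = - \frac{5984221811}{411140895}$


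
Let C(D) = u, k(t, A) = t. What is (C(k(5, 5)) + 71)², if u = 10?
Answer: 6561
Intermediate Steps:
C(D) = 10
(C(k(5, 5)) + 71)² = (10 + 71)² = 81² = 6561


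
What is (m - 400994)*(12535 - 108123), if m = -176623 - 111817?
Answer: 65901617192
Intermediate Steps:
m = -288440
(m - 400994)*(12535 - 108123) = (-288440 - 400994)*(12535 - 108123) = -689434*(-95588) = 65901617192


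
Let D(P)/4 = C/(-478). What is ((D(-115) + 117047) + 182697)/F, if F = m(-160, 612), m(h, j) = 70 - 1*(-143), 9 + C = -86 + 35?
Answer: 71638936/50907 ≈ 1407.3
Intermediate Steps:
C = -60 (C = -9 + (-86 + 35) = -9 - 51 = -60)
m(h, j) = 213 (m(h, j) = 70 + 143 = 213)
F = 213
D(P) = 120/239 (D(P) = 4*(-60/(-478)) = 4*(-60*(-1/478)) = 4*(30/239) = 120/239)
((D(-115) + 117047) + 182697)/F = ((120/239 + 117047) + 182697)/213 = (27974353/239 + 182697)*(1/213) = (71638936/239)*(1/213) = 71638936/50907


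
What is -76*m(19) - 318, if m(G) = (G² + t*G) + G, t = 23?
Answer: -62410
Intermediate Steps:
m(G) = G² + 24*G (m(G) = (G² + 23*G) + G = G² + 24*G)
-76*m(19) - 318 = -1444*(24 + 19) - 318 = -1444*43 - 318 = -76*817 - 318 = -62092 - 318 = -62410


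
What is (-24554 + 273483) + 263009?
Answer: 511938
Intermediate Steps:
(-24554 + 273483) + 263009 = 248929 + 263009 = 511938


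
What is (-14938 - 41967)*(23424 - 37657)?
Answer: 809928865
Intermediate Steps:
(-14938 - 41967)*(23424 - 37657) = -56905*(-14233) = 809928865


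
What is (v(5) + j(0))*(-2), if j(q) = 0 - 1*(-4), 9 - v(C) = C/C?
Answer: -24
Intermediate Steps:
v(C) = 8 (v(C) = 9 - C/C = 9 - 1*1 = 9 - 1 = 8)
j(q) = 4 (j(q) = 0 + 4 = 4)
(v(5) + j(0))*(-2) = (8 + 4)*(-2) = 12*(-2) = -24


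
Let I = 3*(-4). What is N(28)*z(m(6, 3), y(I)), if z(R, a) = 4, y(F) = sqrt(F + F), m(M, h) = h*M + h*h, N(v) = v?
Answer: 112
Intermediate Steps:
I = -12
m(M, h) = h**2 + M*h (m(M, h) = M*h + h**2 = h**2 + M*h)
y(F) = sqrt(2)*sqrt(F) (y(F) = sqrt(2*F) = sqrt(2)*sqrt(F))
N(28)*z(m(6, 3), y(I)) = 28*4 = 112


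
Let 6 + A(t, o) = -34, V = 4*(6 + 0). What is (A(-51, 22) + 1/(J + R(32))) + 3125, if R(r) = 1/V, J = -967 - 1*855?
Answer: 134897771/43727 ≈ 3085.0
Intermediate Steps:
V = 24 (V = 4*6 = 24)
J = -1822 (J = -967 - 855 = -1822)
A(t, o) = -40 (A(t, o) = -6 - 34 = -40)
R(r) = 1/24
(A(-51, 22) + 1/(J + R(32))) + 3125 = (-40 + 1/(-1822 + 1/24)) + 3125 = (-40 + 1/(-43727/24)) + 3125 = (-40 - 24/43727) + 3125 = -1749104/43727 + 3125 = 134897771/43727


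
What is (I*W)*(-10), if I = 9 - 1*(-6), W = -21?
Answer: 3150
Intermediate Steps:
I = 15 (I = 9 + 6 = 15)
(I*W)*(-10) = (15*(-21))*(-10) = -315*(-10) = 3150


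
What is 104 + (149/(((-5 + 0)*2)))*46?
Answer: -2907/5 ≈ -581.40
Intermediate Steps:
104 + (149/(((-5 + 0)*2)))*46 = 104 + (149/((-5*2)))*46 = 104 + (149/(-10))*46 = 104 + (149*(-⅒))*46 = 104 - 149/10*46 = 104 - 3427/5 = -2907/5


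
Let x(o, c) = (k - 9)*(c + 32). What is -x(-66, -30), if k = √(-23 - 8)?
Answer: 18 - 2*I*√31 ≈ 18.0 - 11.136*I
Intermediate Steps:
k = I*√31 (k = √(-31) = I*√31 ≈ 5.5678*I)
x(o, c) = (-9 + I*√31)*(32 + c) (x(o, c) = (I*√31 - 9)*(c + 32) = (-9 + I*√31)*(32 + c))
-x(-66, -30) = -(-288 - 9*(-30) + 32*I*√31 + I*(-30)*√31) = -(-288 + 270 + 32*I*√31 - 30*I*√31) = -(-18 + 2*I*√31) = 18 - 2*I*√31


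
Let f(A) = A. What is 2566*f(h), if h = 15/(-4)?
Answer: -19245/2 ≈ -9622.5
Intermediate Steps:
h = -15/4 (h = 15*(-1/4) = -15/4 ≈ -3.7500)
2566*f(h) = 2566*(-15/4) = -19245/2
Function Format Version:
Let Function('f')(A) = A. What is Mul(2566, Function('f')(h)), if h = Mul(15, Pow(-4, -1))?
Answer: Rational(-19245, 2) ≈ -9622.5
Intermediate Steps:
h = Rational(-15, 4) (h = Mul(15, Rational(-1, 4)) = Rational(-15, 4) ≈ -3.7500)
Mul(2566, Function('f')(h)) = Mul(2566, Rational(-15, 4)) = Rational(-19245, 2)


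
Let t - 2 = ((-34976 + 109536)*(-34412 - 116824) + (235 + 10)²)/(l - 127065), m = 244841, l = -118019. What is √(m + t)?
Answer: √4367592821410637/122542 ≈ 539.31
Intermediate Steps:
t = 11276586303/245084 (t = 2 + ((-34976 + 109536)*(-34412 - 116824) + (235 + 10)²)/(-118019 - 127065) = 2 + (74560*(-151236) + 245²)/(-245084) = 2 + (-11276156160 + 60025)*(-1/245084) = 2 - 11276096135*(-1/245084) = 2 + 11276096135/245084 = 11276586303/245084 ≈ 46011.)
√(m + t) = √(244841 + 11276586303/245084) = √(71283197947/245084) = √4367592821410637/122542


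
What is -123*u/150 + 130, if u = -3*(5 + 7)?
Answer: 3988/25 ≈ 159.52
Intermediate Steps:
u = -36 (u = -3*12 = -36)
-123*u/150 + 130 = -(-4428)/150 + 130 = -123*(-6/25) + 130 = 738/25 + 130 = 3988/25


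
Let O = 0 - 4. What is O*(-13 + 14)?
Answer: -4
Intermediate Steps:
O = -4
O*(-13 + 14) = -4*(-13 + 14) = -4*1 = -4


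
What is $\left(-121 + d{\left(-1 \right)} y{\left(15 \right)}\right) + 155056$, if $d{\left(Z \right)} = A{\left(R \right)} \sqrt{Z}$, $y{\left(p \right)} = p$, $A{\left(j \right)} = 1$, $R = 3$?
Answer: $154935 + 15 i \approx 1.5494 \cdot 10^{5} + 15.0 i$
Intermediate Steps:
$d{\left(Z \right)} = \sqrt{Z}$ ($d{\left(Z \right)} = 1 \sqrt{Z} = \sqrt{Z}$)
$\left(-121 + d{\left(-1 \right)} y{\left(15 \right)}\right) + 155056 = \left(-121 + \sqrt{-1} \cdot 15\right) + 155056 = \left(-121 + i 15\right) + 155056 = \left(-121 + 15 i\right) + 155056 = 154935 + 15 i$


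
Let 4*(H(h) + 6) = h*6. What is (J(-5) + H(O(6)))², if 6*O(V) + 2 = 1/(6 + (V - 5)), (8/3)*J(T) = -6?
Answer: 3721/49 ≈ 75.939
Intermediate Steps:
J(T) = -9/4 (J(T) = (3/8)*(-6) = -9/4)
O(V) = -⅓ + 1/(6*(1 + V)) (O(V) = -⅓ + 1/(6*(6 + (V - 5))) = -⅓ + 1/(6*(6 + (-5 + V))) = -⅓ + 1/(6*(1 + V)))
H(h) = -6 + 3*h/2 (H(h) = -6 + (h*6)/4 = -6 + (6*h)/4 = -6 + 3*h/2)
(J(-5) + H(O(6)))² = (-9/4 + (-6 + 3*((-1 - 2*6)/(6*(1 + 6)))/2))² = (-9/4 + (-6 + 3*((⅙)*(-1 - 12)/7)/2))² = (-9/4 + (-6 + 3*((⅙)*(⅐)*(-13))/2))² = (-9/4 + (-6 + (3/2)*(-13/42)))² = (-9/4 + (-6 - 13/28))² = (-9/4 - 181/28)² = (-61/7)² = 3721/49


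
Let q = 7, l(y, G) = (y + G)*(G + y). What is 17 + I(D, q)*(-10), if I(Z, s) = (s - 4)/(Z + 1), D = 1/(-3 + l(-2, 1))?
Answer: -43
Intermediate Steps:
l(y, G) = (G + y)² (l(y, G) = (G + y)*(G + y) = (G + y)²)
D = -½ (D = 1/(-3 + (1 - 2)²) = 1/(-3 + (-1)²) = 1/(-3 + 1) = 1/(-2) = -½ ≈ -0.50000)
I(Z, s) = (-4 + s)/(1 + Z)
17 + I(D, q)*(-10) = 17 + ((-4 + 7)/(1 - ½))*(-10) = 17 + (3/(½))*(-10) = 17 + (2*3)*(-10) = 17 + 6*(-10) = 17 - 60 = -43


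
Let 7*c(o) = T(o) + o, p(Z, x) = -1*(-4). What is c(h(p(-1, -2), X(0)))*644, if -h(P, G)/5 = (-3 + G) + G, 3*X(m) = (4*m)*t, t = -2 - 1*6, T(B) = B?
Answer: 2760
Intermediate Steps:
p(Z, x) = 4
t = -8 (t = -2 - 6 = -8)
X(m) = -32*m/3 (X(m) = ((4*m)*(-8))/3 = (-32*m)/3 = -32*m/3)
h(P, G) = 15 - 10*G (h(P, G) = -5*((-3 + G) + G) = -5*(-3 + 2*G) = 15 - 10*G)
c(o) = 2*o/7 (c(o) = (o + o)/7 = (2*o)/7 = 2*o/7)
c(h(p(-1, -2), X(0)))*644 = (2*(15 - (-320)*0/3)/7)*644 = (2*(15 - 10*0)/7)*644 = (2*(15 + 0)/7)*644 = ((2/7)*15)*644 = (30/7)*644 = 2760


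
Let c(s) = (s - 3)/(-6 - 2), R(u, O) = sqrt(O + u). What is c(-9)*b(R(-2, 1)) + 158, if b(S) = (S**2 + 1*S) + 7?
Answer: 167 + 3*I/2 ≈ 167.0 + 1.5*I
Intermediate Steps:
b(S) = 7 + S + S**2 (b(S) = (S**2 + S) + 7 = (S + S**2) + 7 = 7 + S + S**2)
c(s) = 3/8 - s/8 (c(s) = (-3 + s)/(-8) = (-3 + s)*(-1/8) = 3/8 - s/8)
c(-9)*b(R(-2, 1)) + 158 = (3/8 - 1/8*(-9))*(7 + sqrt(1 - 2) + (sqrt(1 - 2))**2) + 158 = (3/8 + 9/8)*(7 + sqrt(-1) + (sqrt(-1))**2) + 158 = 3*(7 + I + I**2)/2 + 158 = 3*(7 + I - 1)/2 + 158 = 3*(6 + I)/2 + 158 = (9 + 3*I/2) + 158 = 167 + 3*I/2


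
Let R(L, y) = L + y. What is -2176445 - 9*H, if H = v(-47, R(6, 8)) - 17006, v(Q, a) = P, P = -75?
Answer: -2022716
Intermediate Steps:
v(Q, a) = -75
H = -17081 (H = -75 - 17006 = -17081)
-2176445 - 9*H = -2176445 - 9*(-17081) = -2176445 + 153729 = -2022716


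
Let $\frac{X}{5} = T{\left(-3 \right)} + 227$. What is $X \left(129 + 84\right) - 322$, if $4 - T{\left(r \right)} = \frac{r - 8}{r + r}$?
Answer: $\frac{487481}{2} \approx 2.4374 \cdot 10^{5}$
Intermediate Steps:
$T{\left(r \right)} = 4 - \frac{-8 + r}{2 r}$ ($T{\left(r \right)} = 4 - \frac{r - 8}{r + r} = 4 - \frac{-8 + r}{2 r}$)
$X = \frac{6875}{6}$ ($X = 5 \left(\left(\frac{7}{2} + \frac{4}{-3}\right) + 227\right) = 5 \left(\left(\frac{7}{2} + 4 \left(- \frac{1}{3}\right)\right) + 227\right) = 5 \left(\left(\frac{7}{2} - \frac{4}{3}\right) + 227\right) = 5 \left(\frac{13}{6} + 227\right) = 5 \cdot \frac{1375}{6} = \frac{6875}{6} \approx 1145.8$)
$X \left(129 + 84\right) - 322 = \frac{6875 \left(129 + 84\right)}{6} - 322 = \frac{6875}{6} \cdot 213 - 322 = \frac{488125}{2} - 322 = \frac{487481}{2}$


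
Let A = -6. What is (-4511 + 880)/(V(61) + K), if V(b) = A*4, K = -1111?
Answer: 3631/1135 ≈ 3.1991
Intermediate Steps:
V(b) = -24 (V(b) = -6*4 = -24)
(-4511 + 880)/(V(61) + K) = (-4511 + 880)/(-24 - 1111) = -3631/(-1135) = -3631*(-1/1135) = 3631/1135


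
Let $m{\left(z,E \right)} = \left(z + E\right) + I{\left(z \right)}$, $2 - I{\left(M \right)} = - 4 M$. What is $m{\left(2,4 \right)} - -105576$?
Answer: $105592$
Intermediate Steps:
$I{\left(M \right)} = 2 + 4 M$ ($I{\left(M \right)} = 2 - - 4 M = 2 + 4 M$)
$m{\left(z,E \right)} = 2 + E + 5 z$ ($m{\left(z,E \right)} = \left(z + E\right) + \left(2 + 4 z\right) = \left(E + z\right) + \left(2 + 4 z\right) = 2 + E + 5 z$)
$m{\left(2,4 \right)} - -105576 = \left(2 + 4 + 5 \cdot 2\right) - -105576 = \left(2 + 4 + 10\right) + 105576 = 16 + 105576 = 105592$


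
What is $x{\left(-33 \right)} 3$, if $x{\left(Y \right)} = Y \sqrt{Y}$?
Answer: $- 99 i \sqrt{33} \approx - 568.71 i$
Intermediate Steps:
$x{\left(Y \right)} = Y^{\frac{3}{2}}$
$x{\left(-33 \right)} 3 = \left(-33\right)^{\frac{3}{2}} \cdot 3 = - 33 i \sqrt{33} \cdot 3 = - 99 i \sqrt{33}$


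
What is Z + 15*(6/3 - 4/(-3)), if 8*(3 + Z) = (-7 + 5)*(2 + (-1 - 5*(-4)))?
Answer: 167/4 ≈ 41.750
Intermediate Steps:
Z = -33/4 (Z = -3 + ((-7 + 5)*(2 + (-1 - 5*(-4))))/8 = -3 + (-2*(2 + (-1 + 20)))/8 = -3 + (-2*(2 + 19))/8 = -3 + (-2*21)/8 = -3 + (⅛)*(-42) = -3 - 21/4 = -33/4 ≈ -8.2500)
Z + 15*(6/3 - 4/(-3)) = -33/4 + 15*(6/3 - 4/(-3)) = -33/4 + 15*(6*(⅓) - 4*(-⅓)) = -33/4 + 15*(2 + 4/3) = -33/4 + 15*(10/3) = -33/4 + 50 = 167/4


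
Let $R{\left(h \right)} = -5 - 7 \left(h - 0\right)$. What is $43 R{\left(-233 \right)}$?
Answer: $69918$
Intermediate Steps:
$R{\left(h \right)} = -5 - 7 h$ ($R{\left(h \right)} = -5 - 7 \left(h + 0\right) = -5 - 7 h$)
$43 R{\left(-233 \right)} = 43 \left(-5 - -1631\right) = 43 \left(-5 + 1631\right) = 43 \cdot 1626 = 69918$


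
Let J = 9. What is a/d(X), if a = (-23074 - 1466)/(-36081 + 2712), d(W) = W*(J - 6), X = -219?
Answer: -8180/7307811 ≈ -0.0011194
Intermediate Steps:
d(W) = 3*W (d(W) = W*(9 - 6) = W*3 = 3*W)
a = 8180/11123 (a = -24540/(-33369) = -24540*(-1/33369) = 8180/11123 ≈ 0.73541)
a/d(X) = 8180/(11123*((3*(-219)))) = (8180/11123)/(-657) = (8180/11123)*(-1/657) = -8180/7307811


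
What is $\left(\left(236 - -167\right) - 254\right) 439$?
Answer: $65411$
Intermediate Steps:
$\left(\left(236 - -167\right) - 254\right) 439 = \left(\left(236 + 167\right) - 254\right) 439 = \left(403 - 254\right) 439 = 149 \cdot 439 = 65411$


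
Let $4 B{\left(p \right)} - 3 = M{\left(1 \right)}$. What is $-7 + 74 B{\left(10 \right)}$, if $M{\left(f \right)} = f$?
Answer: $67$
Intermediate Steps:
$B{\left(p \right)} = 1$ ($B{\left(p \right)} = \frac{3}{4} + \frac{1}{4} \cdot 1 = \frac{3}{4} + \frac{1}{4} = 1$)
$-7 + 74 B{\left(10 \right)} = -7 + 74 \cdot 1 = -7 + 74 = 67$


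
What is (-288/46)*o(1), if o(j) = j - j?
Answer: 0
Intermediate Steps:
o(j) = 0
(-288/46)*o(1) = -288/46*0 = -12*12/23*0 = -144/23*0 = 0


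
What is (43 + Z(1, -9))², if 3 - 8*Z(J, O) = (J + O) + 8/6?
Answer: 1125721/576 ≈ 1954.4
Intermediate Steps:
Z(J, O) = 5/24 - J/8 - O/8 (Z(J, O) = 3/8 - ((J + O) + 8/6)/8 = 3/8 - ((J + O) + 8*(⅙))/8 = 3/8 - ((J + O) + 4/3)/8 = 3/8 - (4/3 + J + O)/8 = 3/8 + (-⅙ - J/8 - O/8) = 5/24 - J/8 - O/8)
(43 + Z(1, -9))² = (43 + (5/24 - ⅛*1 - ⅛*(-9)))² = (43 + (5/24 - ⅛ + 9/8))² = (43 + 29/24)² = (1061/24)² = 1125721/576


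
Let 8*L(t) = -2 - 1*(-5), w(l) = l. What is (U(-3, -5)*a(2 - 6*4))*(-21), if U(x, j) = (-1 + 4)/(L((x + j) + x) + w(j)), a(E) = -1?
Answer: -504/37 ≈ -13.622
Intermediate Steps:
L(t) = 3/8 (L(t) = (-2 - 1*(-5))/8 = (-2 + 5)/8 = (⅛)*3 = 3/8)
U(x, j) = 3/(3/8 + j) (U(x, j) = (-1 + 4)/(3/8 + j) = 3/(3/8 + j))
(U(-3, -5)*a(2 - 6*4))*(-21) = ((24/(3 + 8*(-5)))*(-1))*(-21) = ((24/(3 - 40))*(-1))*(-21) = ((24/(-37))*(-1))*(-21) = ((24*(-1/37))*(-1))*(-21) = -24/37*(-1)*(-21) = (24/37)*(-21) = -504/37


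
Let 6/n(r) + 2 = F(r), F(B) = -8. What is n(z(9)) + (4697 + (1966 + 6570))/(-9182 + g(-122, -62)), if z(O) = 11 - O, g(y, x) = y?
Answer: -94077/46520 ≈ -2.0223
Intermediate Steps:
n(r) = -3/5 (n(r) = 6/(-2 - 8) = 6/(-10) = 6*(-1/10) = -3/5)
n(z(9)) + (4697 + (1966 + 6570))/(-9182 + g(-122, -62)) = -3/5 + (4697 + (1966 + 6570))/(-9182 - 122) = -3/5 + (4697 + 8536)/(-9304) = -3/5 + 13233*(-1/9304) = -3/5 - 13233/9304 = -94077/46520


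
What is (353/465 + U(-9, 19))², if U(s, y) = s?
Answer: 14684224/216225 ≈ 67.912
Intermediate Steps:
(353/465 + U(-9, 19))² = (353/465 - 9)² = (-3832/465)² = 14684224/216225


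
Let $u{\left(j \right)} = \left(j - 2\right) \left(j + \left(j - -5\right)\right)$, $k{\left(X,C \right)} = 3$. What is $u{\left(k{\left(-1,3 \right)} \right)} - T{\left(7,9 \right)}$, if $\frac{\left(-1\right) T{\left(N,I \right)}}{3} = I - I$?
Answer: $11$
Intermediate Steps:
$T{\left(N,I \right)} = 0$ ($T{\left(N,I \right)} = - 3 \left(I - I\right) = \left(-3\right) 0 = 0$)
$u{\left(j \right)} = \left(-2 + j\right) \left(5 + 2 j\right)$ ($u{\left(j \right)} = \left(-2 + j\right) \left(j + \left(j + 5\right)\right) = \left(-2 + j\right) \left(j + \left(5 + j\right)\right) = \left(-2 + j\right) \left(5 + 2 j\right)$)
$u{\left(k{\left(-1,3 \right)} \right)} - T{\left(7,9 \right)} = \left(-10 + 3 + 2 \cdot 3^{2}\right) - 0 = \left(-10 + 3 + 2 \cdot 9\right) + 0 = \left(-10 + 3 + 18\right) + 0 = 11 + 0 = 11$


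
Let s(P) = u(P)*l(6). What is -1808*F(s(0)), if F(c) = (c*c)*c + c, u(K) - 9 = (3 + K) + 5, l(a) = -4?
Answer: 568616000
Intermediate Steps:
u(K) = 17 + K (u(K) = 9 + ((3 + K) + 5) = 9 + (8 + K) = 17 + K)
s(P) = -68 - 4*P (s(P) = (17 + P)*(-4) = -68 - 4*P)
F(c) = c + c³ (F(c) = c²*c + c = c³ + c = c + c³)
-1808*F(s(0)) = -1808*((-68 - 4*0) + (-68 - 4*0)³) = -1808*((-68 + 0) + (-68 + 0)³) = -1808*(-68 + (-68)³) = -1808*(-68 - 314432) = -1808*(-314500) = 568616000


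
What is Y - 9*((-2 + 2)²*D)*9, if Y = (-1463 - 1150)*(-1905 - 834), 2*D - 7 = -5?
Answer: 7157007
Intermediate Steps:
D = 1 (D = 7/2 + (½)*(-5) = 7/2 - 5/2 = 1)
Y = 7157007 (Y = -2613*(-2739) = 7157007)
Y - 9*((-2 + 2)²*D)*9 = 7157007 - 9*((-2 + 2)²*1)*9 = 7157007 - 9*(0²*1)*9 = 7157007 - 9*(0*1)*9 = 7157007 - 9*0*9 = 7157007 - 0*9 = 7157007 - 1*0 = 7157007 + 0 = 7157007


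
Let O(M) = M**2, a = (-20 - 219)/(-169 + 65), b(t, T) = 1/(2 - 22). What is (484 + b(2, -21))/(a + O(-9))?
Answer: 251654/43315 ≈ 5.8099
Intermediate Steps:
b(t, T) = -1/20 (b(t, T) = 1/(-20) = -1/20)
a = 239/104 (a = -239/(-104) = -239*(-1/104) = 239/104 ≈ 2.2981)
(484 + b(2, -21))/(a + O(-9)) = (484 - 1/20)/(239/104 + (-9)**2) = (9679/20)/(239/104 + 81) = (9679/20)/(8663/104) = (104/8663)*(9679/20) = 251654/43315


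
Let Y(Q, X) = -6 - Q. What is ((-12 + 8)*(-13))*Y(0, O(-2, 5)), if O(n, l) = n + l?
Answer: -312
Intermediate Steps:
O(n, l) = l + n
((-12 + 8)*(-13))*Y(0, O(-2, 5)) = ((-12 + 8)*(-13))*(-6 - 1*0) = (-4*(-13))*(-6 + 0) = 52*(-6) = -312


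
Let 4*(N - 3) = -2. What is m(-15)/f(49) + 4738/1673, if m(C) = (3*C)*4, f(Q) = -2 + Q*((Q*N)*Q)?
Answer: 2786483578/984127193 ≈ 2.8314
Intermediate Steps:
N = 5/2 (N = 3 + (¼)*(-2) = 3 - ½ = 5/2 ≈ 2.5000)
f(Q) = -2 + 5*Q³/2 (f(Q) = -2 + Q*((Q*(5/2))*Q) = -2 + Q*((5*Q/2)*Q) = -2 + Q*(5*Q²/2) = -2 + 5*Q³/2)
m(C) = 12*C
m(-15)/f(49) + 4738/1673 = (12*(-15))/(-2 + (5/2)*49³) + 4738/1673 = -180/(-2 + (5/2)*117649) + 4738*(1/1673) = -180/(-2 + 588245/2) + 4738/1673 = -180/588241/2 + 4738/1673 = -180*2/588241 + 4738/1673 = -360/588241 + 4738/1673 = 2786483578/984127193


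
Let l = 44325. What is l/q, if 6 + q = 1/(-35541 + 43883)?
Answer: -369759150/50051 ≈ -7387.6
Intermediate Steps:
q = -50051/8342 (q = -6 + 1/(-35541 + 43883) = -6 + 1/8342 = -50051/8342 ≈ -5.9999)
l/q = 44325/(-50051/8342) = 44325*(-8342/50051) = -369759150/50051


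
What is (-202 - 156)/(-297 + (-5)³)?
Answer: 179/211 ≈ 0.84834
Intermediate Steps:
(-202 - 156)/(-297 + (-5)³) = -358/(-297 - 125) = -358/(-422) = -358*(-1/422) = 179/211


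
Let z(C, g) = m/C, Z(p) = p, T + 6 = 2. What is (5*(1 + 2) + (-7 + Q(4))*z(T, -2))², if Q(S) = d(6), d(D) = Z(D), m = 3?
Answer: 3969/16 ≈ 248.06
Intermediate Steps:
T = -4 (T = -6 + 2 = -4)
d(D) = D
z(C, g) = 3/C
Q(S) = 6
(5*(1 + 2) + (-7 + Q(4))*z(T, -2))² = (5*(1 + 2) + (-7 + 6)*(3/(-4)))² = (5*3 - 3*(-1)/4)² = (15 - 1*(-¾))² = (15 + ¾)² = (63/4)² = 3969/16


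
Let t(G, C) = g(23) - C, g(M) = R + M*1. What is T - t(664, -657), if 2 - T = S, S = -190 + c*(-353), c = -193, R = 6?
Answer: -68623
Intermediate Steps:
g(M) = 6 + M (g(M) = 6 + M*1 = 6 + M)
S = 67939 (S = -190 - 193*(-353) = -190 + 68129 = 67939)
t(G, C) = 29 - C (t(G, C) = (6 + 23) - C = 29 - C)
T = -67937 (T = 2 - 1*67939 = 2 - 67939 = -67937)
T - t(664, -657) = -67937 - (29 - 1*(-657)) = -67937 - (29 + 657) = -67937 - 1*686 = -67937 - 686 = -68623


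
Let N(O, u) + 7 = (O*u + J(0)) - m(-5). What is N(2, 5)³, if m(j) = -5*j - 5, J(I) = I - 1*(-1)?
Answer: -4096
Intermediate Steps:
J(I) = 1 + I (J(I) = I + 1 = 1 + I)
m(j) = -5 - 5*j
N(O, u) = -26 + O*u (N(O, u) = -7 + ((O*u + (1 + 0)) - (-5 - 5*(-5))) = -7 + ((O*u + 1) - (-5 + 25)) = -7 + ((1 + O*u) - 1*20) = -7 + ((1 + O*u) - 20) = -7 + (-19 + O*u) = -26 + O*u)
N(2, 5)³ = (-26 + 2*5)³ = (-26 + 10)³ = (-16)³ = -4096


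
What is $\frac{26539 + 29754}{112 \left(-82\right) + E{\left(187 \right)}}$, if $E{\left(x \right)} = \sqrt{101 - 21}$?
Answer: $- \frac{32312182}{5271611} - \frac{56293 \sqrt{5}}{21086444} \approx -6.1354$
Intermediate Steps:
$E{\left(x \right)} = 4 \sqrt{5}$ ($E{\left(x \right)} = \sqrt{80} = 4 \sqrt{5}$)
$\frac{26539 + 29754}{112 \left(-82\right) + E{\left(187 \right)}} = \frac{26539 + 29754}{112 \left(-82\right) + 4 \sqrt{5}} = \frac{56293}{-9184 + 4 \sqrt{5}}$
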